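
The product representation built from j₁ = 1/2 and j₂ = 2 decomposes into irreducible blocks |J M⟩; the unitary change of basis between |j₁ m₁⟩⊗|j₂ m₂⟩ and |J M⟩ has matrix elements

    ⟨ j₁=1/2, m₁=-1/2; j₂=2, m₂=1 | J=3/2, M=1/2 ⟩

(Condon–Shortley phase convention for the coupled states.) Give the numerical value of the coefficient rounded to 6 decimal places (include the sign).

-0.774597  (= −√(3/5))

triangle: 1!×0!×3!/5! = 6/120
(j±m)!: 0!×1!×3!×1!×2!×1! = 12
prefactor² = (2J+1)×Δ×N² = 12/5
  k=1: −1/(1!×0!×0!×2!×0!×1!) = -1/2
Σ = -1/2  ⇒  CG² = 12/5×(-1/2)² = 3/5
CG = −√(3/5) = -0.774597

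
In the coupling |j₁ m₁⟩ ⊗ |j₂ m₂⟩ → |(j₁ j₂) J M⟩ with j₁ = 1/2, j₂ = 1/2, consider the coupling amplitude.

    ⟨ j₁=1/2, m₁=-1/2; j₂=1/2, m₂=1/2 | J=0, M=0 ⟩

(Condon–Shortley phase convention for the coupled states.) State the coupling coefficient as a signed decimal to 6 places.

j₁+j₂−J=1  J+j₁−j₂=0  J−j₁+j₂=0  j₁+j₂+J+1=2
(j₁±m₁, j₂±m₂, J±M) = (0,1,1,0,0,0)
P² = 1/2
sum k=1..1:
  [1] −1/1 = -1
S = -1
C² = P²·S² = 1/2 ; C = -0.707107

−√(1/2) = -0.707107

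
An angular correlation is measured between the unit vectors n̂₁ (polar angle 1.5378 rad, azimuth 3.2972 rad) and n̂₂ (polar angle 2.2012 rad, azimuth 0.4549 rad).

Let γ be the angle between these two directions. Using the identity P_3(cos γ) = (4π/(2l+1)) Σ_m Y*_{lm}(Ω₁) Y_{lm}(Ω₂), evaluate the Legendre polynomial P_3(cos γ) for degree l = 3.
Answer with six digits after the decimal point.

Expand P_3 via completeness: Σ_{m} conj(Y_{3,m}) at Ω₁ times Y_{3,m} at Ω₂ —
  m=-3: Y*=-0.37197 - 0.18747j  Y=0.04500 - 0.21527j  product -0.05710 + 0.07164j
  m=-2: Y*=0.03206 + 0.01031j  Y=-0.24133 + 0.31031j  product -0.01094 + 0.00746j
  m=-1: Y*=0.31737 + 0.04979j  Y=0.17293 - 0.08458j  product 0.05909 - 0.01823j
  m=+0: Y*=-0.03687 + 0.00000j  Y=0.27775 + 0.00000j  product -0.01024 + 0.00000j
  m=+1: Y*=-0.31737 + 0.04979j  Y=-0.17293 - 0.08458j  product 0.05909 + 0.01823j
  m=+2: Y*=0.03206 - 0.01031j  Y=-0.24133 - 0.31031j  product -0.01094 - 0.00746j
  m=+3: Y*=0.37197 - 0.18747j  Y=-0.04500 - 0.21527j  product -0.05710 - 0.07164j
Accumulated sum -0.02812 + 0.00000j; after 4π/(2l+1) scaling, -0.05048 + 0.00000j ⇒ P_3 = -0.050485

-0.050485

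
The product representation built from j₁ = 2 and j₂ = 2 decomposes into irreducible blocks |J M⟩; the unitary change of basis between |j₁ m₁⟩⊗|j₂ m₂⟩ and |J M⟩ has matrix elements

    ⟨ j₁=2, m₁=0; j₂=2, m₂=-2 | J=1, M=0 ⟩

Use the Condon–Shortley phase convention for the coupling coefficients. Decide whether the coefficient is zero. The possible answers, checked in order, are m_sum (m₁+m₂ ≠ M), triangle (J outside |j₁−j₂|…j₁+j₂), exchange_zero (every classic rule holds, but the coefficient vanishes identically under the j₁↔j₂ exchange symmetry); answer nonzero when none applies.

m_sum

m-sum: m₁+m₂ = 0+(-2) = -2, M = 0  ✗ ⇒ coefficient is 0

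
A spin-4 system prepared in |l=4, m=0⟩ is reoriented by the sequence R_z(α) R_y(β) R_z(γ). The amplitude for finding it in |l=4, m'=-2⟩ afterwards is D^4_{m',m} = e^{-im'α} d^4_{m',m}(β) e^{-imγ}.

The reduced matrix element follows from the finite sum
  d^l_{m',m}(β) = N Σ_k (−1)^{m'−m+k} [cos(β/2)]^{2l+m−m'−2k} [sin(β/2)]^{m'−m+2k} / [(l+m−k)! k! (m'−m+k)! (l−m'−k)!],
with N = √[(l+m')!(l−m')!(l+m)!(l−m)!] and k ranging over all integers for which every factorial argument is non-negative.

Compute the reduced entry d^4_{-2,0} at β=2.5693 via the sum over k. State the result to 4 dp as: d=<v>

d=0.4576

d^4_{-2,0}(β=2.5693) via the finite sum:
With c≡cos(β/2)=0.282257 and s≡sin(β/2)=0.959339, N=[2·720·24·24]^{1/2}=910.735966
The bounds max(0,m−m')=2 and min(l+m,l−m')=4 give 3 terms
  k=2: (−1)^0·910.7360/(96)·0.2823^6·0.9593^2 = +0.004415
  k=3: (−1)^1·910.7360/(36)·0.2823^4·0.9593^4 = -0.136006
  k=4: (−1)^2·910.7360/(96)·0.2823^2·0.9593^6 = +0.589174
d^4_{-2,0}(2.5693) = +0.004415 -0.136006 +0.589174 = +0.457583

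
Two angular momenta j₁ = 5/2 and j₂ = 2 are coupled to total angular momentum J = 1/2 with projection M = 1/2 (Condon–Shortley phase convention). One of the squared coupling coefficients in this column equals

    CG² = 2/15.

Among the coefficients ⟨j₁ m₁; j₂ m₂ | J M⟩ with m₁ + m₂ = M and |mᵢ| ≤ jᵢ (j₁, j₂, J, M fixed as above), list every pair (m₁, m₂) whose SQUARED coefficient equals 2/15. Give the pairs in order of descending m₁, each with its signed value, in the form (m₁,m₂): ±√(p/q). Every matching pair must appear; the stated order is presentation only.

(-1/2,1): −√(2/15)

Admissible pairs with m₁+m₂ = M = 1/2: (-3/2,2), (-1/2,1), (1/2,0), (3/2,-1), (5/2,-2)
  (m₁,m₂)=(5/2,-2): CG² = 1/3, CG = +√(1/3)
  (m₁,m₂)=(3/2,-1): CG² = 4/15, CG = −√(4/15)
  (m₁,m₂)=(1/2,0): CG² = 1/5, CG = +√(1/5)
  (m₁,m₂)=(-1/2,1): CG² = 2/15, CG = −√(2/15)   ← matches the target
  (m₁,m₂)=(-3/2,2): CG² = 1/15, CG = +√(1/15)
Pairs with CG² = 2/15: (-1/2,1): −√(2/15)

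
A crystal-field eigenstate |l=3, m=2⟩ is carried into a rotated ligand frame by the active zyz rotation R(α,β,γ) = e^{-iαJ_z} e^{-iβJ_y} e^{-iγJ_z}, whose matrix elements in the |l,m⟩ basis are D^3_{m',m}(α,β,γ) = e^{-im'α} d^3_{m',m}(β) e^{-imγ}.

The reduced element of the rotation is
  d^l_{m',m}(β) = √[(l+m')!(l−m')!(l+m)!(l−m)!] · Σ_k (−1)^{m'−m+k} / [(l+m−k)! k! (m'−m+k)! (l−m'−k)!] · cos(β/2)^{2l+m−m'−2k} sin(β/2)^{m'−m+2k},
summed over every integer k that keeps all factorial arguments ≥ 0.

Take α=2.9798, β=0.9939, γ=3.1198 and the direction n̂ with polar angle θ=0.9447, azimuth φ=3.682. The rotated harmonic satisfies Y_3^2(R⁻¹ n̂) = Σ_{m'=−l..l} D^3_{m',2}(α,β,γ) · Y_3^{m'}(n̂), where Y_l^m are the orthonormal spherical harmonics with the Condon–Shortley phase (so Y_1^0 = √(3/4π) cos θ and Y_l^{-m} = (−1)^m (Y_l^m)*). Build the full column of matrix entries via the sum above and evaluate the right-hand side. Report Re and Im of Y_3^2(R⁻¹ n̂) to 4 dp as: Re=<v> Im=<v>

Need the full column D^3_{m',2} for m'=−3..3 at α=2.9798, β=0.9939, γ=3.1198.
cos(β/2)=0.879041, sin(β/2)=0.476747
d^3_{-3,2}: single k=5 term ⇒ +0.053030;  D = -0.047939+0.022674i
d^3_{-2,2}: k∈[4..5] ⇒ +0.199590 -0.011742 = +0.187848;  D = +0.180533-0.051913i
d^3_{-1,2}: k∈[3..4] ⇒ +0.465500 -0.068462 = +0.397039;  D = -0.394268+0.046824i
d^3_{0,2}: k∈[2..3] ⇒ +0.743313 -0.218640 = +0.524674;  D = +0.524175+0.022861i
d^3_{1,2}: k∈[1..2] ⇒ +0.791285 -0.465500 = +0.325784;  D = -0.318937-0.066440i
d^3_{2,2}: k∈[0..1] ⇒ +0.461375 -0.678549 = -0.217174;  D = -0.202699-0.077960i
d^3_{3,2}: single k=0 term ⇒ -0.612926;  D = +0.529158+0.309306i
Y_3^{m'}(θ=0.9447,φ=3.682) and Σ D·Y over m':
  (-0.0479+0.0227i)·(+0.0112+0.2217i)  (+0.1805-0.0519i)·(+0.1851-0.3470i)  (-0.3943+0.0468i)·(-0.1610+0.0966i)  (+0.5242+0.0229i)·(-0.2806+0.0000i)  (-0.3189-0.0664i)·(+0.1610+0.0966i)  (-0.2027-0.0780i)·(+0.1851+0.3470i)  (+0.5292+0.3093i)·(-0.0112+0.2217i)
Y_3^2(R⁻¹ n̂) = -0.208179-0.147053i

Re=-0.2082 Im=-0.1471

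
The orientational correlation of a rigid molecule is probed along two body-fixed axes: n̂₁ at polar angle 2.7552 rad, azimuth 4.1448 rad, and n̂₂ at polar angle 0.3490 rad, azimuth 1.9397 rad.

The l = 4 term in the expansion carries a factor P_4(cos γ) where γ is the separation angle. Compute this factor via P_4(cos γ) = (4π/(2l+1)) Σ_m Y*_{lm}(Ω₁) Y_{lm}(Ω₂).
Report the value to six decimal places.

0.529102

Term-by-term m-sum for l=4 (normalisation 4π/9 = 1.396263):
  m=-4: (-0.00575 - 0.00683j) × (0.00058 - 0.00602j) = -0.00004 + 0.00003j  (running Σ = -0.00004 + 0.00003j)
  m=-3: (-0.06151 + 0.00816j) × (0.04206 + 0.02105j) = -0.00276 - 0.00095j  (running Σ = -0.00280 - 0.00092j)
  m=-2: (-0.10035 + 0.21561j) × (-0.14998 + 0.13634j) = -0.01435 - 0.04602j  (running Σ = -0.01715 - 0.04694j)
  m=-1: (0.26686 + 0.41856j) × (-0.17440 - 0.45112j) = 0.14228 - 0.19338j  (running Σ = 0.12513 - 0.24032j)
  m=0: (0.32003 + 0.00000j) × (0.40211 + 0.00000j) = 0.12869 + 0.00000j  (running Σ = 0.25381 - 0.24032j)
  m=1: (-0.26686 + 0.41856j) × (0.17440 - 0.45112j) = 0.14228 + 0.19338j  (running Σ = 0.39609 - 0.04694j)
  m=2: (-0.10035 - 0.21561j) × (-0.14998 - 0.13634j) = -0.01435 + 0.04602j  (running Σ = 0.38174 - 0.00092j)
  m=3: (0.06151 + 0.00816j) × (-0.04206 + 0.02105j) = -0.00276 + 0.00095j  (running Σ = 0.37899 + 0.00003j)
  m=4: (-0.00575 + 0.00683j) × (0.00058 + 0.00602j) = -0.00004 - 0.00003j  (running Σ = 0.37894 + 0.00000j)
Total Σ_m = 0.37894 + 0.00000j. Multiply by 1.396263: 0.52910 + 0.00000j. P_4(cos γ) = 0.529102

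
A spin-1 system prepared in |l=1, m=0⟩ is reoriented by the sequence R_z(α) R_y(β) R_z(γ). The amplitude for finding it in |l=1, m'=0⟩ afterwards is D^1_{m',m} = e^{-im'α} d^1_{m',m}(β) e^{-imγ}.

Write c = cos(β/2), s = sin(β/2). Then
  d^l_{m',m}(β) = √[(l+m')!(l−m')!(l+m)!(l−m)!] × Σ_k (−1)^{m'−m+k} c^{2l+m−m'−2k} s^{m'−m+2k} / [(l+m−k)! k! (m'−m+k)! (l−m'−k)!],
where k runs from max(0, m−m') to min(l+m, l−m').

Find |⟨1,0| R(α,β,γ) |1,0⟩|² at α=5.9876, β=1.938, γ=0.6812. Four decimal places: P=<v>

P=0.1289

Split into d^1_{0,0}(β=1.9380) × two z-phases.
c=cos(1.938000/2)=0.566124, s=sin(1.938000/2)=0.824320; N=√[1·1·1·1]=1.000000
Admissible k: 0..1 (factorial args all ≥0)
  k=0: (−1)^0·1.0000/(1)·0.5661^2·0.8243^0 = +0.320497
  k=1: (−1)^1·1.0000/(1)·0.5661^0·0.8243^2 = -0.679503
d^1_{0,0}(1.9380) = +0.320497 -0.679503 = -0.359007
|D^1_{0,0}|² = |d^1_{0,0}(β)|² = (-0.359007)² = 0.128886 (the z-rotation phases have unit modulus)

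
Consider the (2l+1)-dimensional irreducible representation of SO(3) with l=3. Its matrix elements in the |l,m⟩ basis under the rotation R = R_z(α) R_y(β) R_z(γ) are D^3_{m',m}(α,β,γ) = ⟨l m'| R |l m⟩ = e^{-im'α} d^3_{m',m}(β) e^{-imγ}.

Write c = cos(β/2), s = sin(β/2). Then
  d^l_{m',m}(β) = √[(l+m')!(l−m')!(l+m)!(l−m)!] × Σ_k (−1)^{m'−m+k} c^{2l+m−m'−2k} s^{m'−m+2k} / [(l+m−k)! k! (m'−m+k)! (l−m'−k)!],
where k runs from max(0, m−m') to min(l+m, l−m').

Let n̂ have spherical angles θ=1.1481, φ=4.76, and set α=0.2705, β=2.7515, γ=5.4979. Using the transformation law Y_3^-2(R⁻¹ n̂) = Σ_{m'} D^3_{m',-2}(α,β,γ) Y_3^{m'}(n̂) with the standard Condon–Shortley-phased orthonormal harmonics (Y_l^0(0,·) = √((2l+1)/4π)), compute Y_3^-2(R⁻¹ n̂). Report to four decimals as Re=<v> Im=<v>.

Re=-0.0252 Im=-0.3683

Need the full column D^3_{m',-2} for m'=−3..3 at α=0.2705, β=2.7515, γ=5.4979.
cos(β/2)=0.193812, sin(β/2)=0.981039
d^3_{-3,-2}: single k=1 term ⇒ +0.000657;  D = +0.000477-0.000452i
d^3_{-2,-2}: k∈[0..1] ⇒ +0.000053 -0.006790 = -0.006737;  D = -0.003471+0.005774i
d^3_{-1,-2}: k∈[0..1] ⇒ -0.000848 +0.043474 = +0.042626;  D = +0.011399-0.041073i
d^3_{0,-2}: k∈[0..1] ⇒ +0.007438 -0.190575 = -0.183137;  D = -0.000041+0.183137i
d^3_{1,-2}: k∈[0..1] ⇒ -0.043474 +0.556944 = +0.513470;  D = -0.137094-0.494830i
d^3_{2,-2}: k∈[0..1] ⇒ +0.173971 -0.891491 = -0.717520;  D = +0.369379+0.615137i
d^3_{3,-2}: single k=0 term ⇒ -0.431407;  D = +0.312841+0.297056i
Y_3^{m'}(θ=1.1481,φ=4.76) and Σ D·Y over m':
  (+0.0005-0.0005i)·(-0.0450-0.3132i)  (-0.0035+0.0058i)·(-0.3471+0.0332i)  (+0.0114-0.0411i)·(-0.0022-0.0467i)  (-0.0000+0.1831i)·(-0.3304+0.0000i)  (-0.1371-0.4948i)·(+0.0022-0.0467i)  (+0.3694+0.6151i)·(-0.3471-0.0332i)  (+0.3128+0.2971i)·(+0.0450-0.3132i)
Y_3^-2(R⁻¹ n̂) = -0.025164-0.368287i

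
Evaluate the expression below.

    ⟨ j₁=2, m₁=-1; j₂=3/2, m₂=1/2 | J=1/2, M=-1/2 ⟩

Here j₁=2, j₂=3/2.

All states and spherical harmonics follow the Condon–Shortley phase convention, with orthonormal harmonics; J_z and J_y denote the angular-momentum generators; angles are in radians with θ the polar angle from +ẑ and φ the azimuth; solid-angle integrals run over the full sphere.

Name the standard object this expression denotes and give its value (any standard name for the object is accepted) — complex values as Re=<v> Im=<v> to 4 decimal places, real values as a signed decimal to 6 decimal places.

Clebsch–Gordan coefficient, +√(3/10) ≈ +0.547723

This is a Clebsch–Gordan (vector-coupling) coefficient.
j₁+j₂−J=3  J+j₁−j₂=1  J−j₁+j₂=0  j₁+j₂+J+1=5
(j₁±m₁, j₂±m₂, J±M) = (1,3,2,1,0,1)
P² = 6/5
sum k=2..2:
  [2] +1/2 = 1/2
S = 1/2
C² = P²·S² = 3/10 ; C = +0.547723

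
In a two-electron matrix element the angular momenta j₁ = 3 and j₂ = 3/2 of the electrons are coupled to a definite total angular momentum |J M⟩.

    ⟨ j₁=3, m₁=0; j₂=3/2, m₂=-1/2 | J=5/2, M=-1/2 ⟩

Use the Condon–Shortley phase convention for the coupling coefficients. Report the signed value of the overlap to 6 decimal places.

triangle: 2!·4!·1!/8! = 48/40320
(j±m)!: 3!·3!·1!·2!·2!·3! = 864
prefactor² = (2J+1)·Δ·N² = 216/35
  k=0: +1/(0!·2!·3!·1!·1!·0!) = 1/12
  k=1: −1/(1!·1!·2!·0!·2!·1!) = -1/4
Σ = -1/6  ⇒  CG² = 216/35·(-1/6)² = 6/35
CG = −√(6/35) = -0.414039

−√(6/35) = -0.414039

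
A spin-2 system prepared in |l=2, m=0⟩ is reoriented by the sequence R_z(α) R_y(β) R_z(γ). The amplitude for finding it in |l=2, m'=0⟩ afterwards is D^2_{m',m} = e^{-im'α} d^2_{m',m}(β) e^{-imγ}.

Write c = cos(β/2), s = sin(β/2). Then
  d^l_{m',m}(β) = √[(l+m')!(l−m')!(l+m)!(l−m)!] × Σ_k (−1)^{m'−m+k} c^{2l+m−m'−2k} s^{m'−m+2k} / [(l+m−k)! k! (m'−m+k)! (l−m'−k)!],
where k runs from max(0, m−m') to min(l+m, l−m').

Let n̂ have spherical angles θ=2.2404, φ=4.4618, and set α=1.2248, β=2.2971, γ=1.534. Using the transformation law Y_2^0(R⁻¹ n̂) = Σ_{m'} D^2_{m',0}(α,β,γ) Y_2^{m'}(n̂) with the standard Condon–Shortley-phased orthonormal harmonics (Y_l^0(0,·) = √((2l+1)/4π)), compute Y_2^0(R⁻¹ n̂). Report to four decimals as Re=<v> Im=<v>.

Re=-0.2876 Im=0.0000

Need the full column D^2_{m',0} for m'=−2..2 at α=1.2248, β=2.2971, γ=1.5340.
cos(β/2)=0.409811, sin(β/2)=0.912171
d^2_{-2,0}: single k=2 term ⇒ +0.342290;  D = -0.263555+0.218406i
d^2_{-1,0}: k∈[1..2] ⇒ +0.153780 -0.761881 = -0.608100;  D = -0.206228-0.572063i
d^2_{0,0}: k∈[0..2] ⇒ +0.028205 -0.558957 +0.692316 = +0.161564;  D = +0.161564+0.000000i
d^2_{1,0}: k∈[0..1] ⇒ -0.153780 +0.761881 = +0.608100;  D = +0.206228-0.572063i
d^2_{2,0}: single k=0 term ⇒ +0.342290;  D = -0.263555-0.218406i
Y_2^{m'}(θ=2.2404,φ=4.4618) and Σ D·Y over m':
  (-0.2636+0.2184i)·(-0.2083-0.1141i)  (-0.2062-0.5721i)·(+0.0932-0.3642i)  (+0.1616+0.0000i)·(+0.0491+0.0000i)  (+0.2062-0.5721i)·(-0.0932-0.3642i)  (-0.2636-0.2184i)·(-0.2083+0.1141i)
Y_2^0(R⁻¹ n̂) = -0.287617+0.000000i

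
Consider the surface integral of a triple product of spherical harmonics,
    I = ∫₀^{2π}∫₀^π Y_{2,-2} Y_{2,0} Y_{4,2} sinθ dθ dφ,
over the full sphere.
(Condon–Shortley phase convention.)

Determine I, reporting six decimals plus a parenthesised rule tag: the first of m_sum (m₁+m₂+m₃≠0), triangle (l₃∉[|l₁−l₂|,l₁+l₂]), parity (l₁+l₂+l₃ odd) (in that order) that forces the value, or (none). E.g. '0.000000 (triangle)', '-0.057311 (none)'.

0.156078 (none)

m-sum 0 ✓  L=8 even ✓  0≤4≤4 ✓
Π(2lᵢ+1) = 5×5×9 = 225
triangle coeff Δ(2,2,4) = 1/630
Σ_t [0,0]: t=0:+1/16 = 1/16
(3j)²=2/35 [(2 2 4; 0 0 0)], sign=+1
Σ_t [0,0]: t=0:+1/96 = 1/96
(3j)²=1/42 [(2 2 4; -2 0 2)], sign=+1
⇒ 4πI² = 15/49
I = (+1)√(15/49/(4π)) = 0.15607835
No selection rule forces the value: the integral is nonzero (none).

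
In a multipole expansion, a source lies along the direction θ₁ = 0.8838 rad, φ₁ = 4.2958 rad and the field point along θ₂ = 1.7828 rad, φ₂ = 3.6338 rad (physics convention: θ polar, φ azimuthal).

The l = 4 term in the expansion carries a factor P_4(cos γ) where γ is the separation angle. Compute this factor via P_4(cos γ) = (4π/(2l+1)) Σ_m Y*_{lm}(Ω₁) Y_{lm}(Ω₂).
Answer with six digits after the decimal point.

-0.227369

Summing Y*_{l m}(θ₁,φ₁)·Y_{l m}(θ₂,φ₂) over m ∈ [−4, 4]; prefactor 4π/(2·4+1) = 1.396263:
  [-4]  conj(Y_{4,-4})(Ω₁) = -0.01509 - 0.15741j ; Y_{4,-4}(Ω₂) = -0.15668 - 0.37261j ; Δ = -0.05629 + 0.03028j
  [-3]  conj(Y_{4,-3})(Ω₁) = 0.34814 + 0.11577j ; Y_{4,-3}(Ω₂) = 0.02314 - 0.24499j ; Δ = 0.03642 - 0.08261j
  [-2]  conj(Y_{4,-2})(Ω₁) = -0.24417 + 0.26869j ; Y_{4,-2}(Ω₂) = -0.12208 + 0.18377j ; Δ = -0.01957 - 0.07767j
  [-1]  conj(Y_{4,-1})(Ω₁) = 0.01731 + 0.03911j ; Y_{4,-1}(Ω₂) = -0.23071 + 0.12372j ; Δ = -0.00883 - 0.00688j
  [+0]  conj(Y_{4,0})(Ω₁) = -0.36012 + 0.00000j ; Y_{4,0}(Ω₂) = 0.18410 + 0.00000j ; Δ = -0.06630 + 0.00000j
  [+1]  conj(Y_{4,1})(Ω₁) = -0.01731 + 0.03911j ; Y_{4,1}(Ω₂) = 0.23071 + 0.12372j ; Δ = -0.00883 + 0.00688j
  [+2]  conj(Y_{4,2})(Ω₁) = -0.24417 - 0.26869j ; Y_{4,2}(Ω₂) = -0.12208 - 0.18377j ; Δ = -0.01957 + 0.07767j
  [+3]  conj(Y_{4,3})(Ω₁) = -0.34814 + 0.11577j ; Y_{4,3}(Ω₂) = -0.02314 - 0.24499j ; Δ = 0.03642 + 0.08261j
  [+4]  conj(Y_{4,4})(Ω₁) = -0.01509 + 0.15741j ; Y_{4,4}(Ω₂) = -0.15668 + 0.37261j ; Δ = -0.05629 - 0.03028j
Accumulated sum -0.16284 + 0.00000j; after 4π/(2l+1) scaling, -0.22737 + 0.00000j ⇒ P_4 = -0.227369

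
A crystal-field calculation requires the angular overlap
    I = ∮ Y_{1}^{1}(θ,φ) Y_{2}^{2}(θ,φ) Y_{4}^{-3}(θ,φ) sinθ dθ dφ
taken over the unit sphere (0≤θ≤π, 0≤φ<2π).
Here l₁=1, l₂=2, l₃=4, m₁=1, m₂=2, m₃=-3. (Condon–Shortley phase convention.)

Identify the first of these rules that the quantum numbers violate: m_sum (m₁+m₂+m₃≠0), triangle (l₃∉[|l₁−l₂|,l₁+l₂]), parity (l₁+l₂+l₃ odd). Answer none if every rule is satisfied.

triangle

azimuthal sum: 1 + 2 − 3 = 0  ✓
l₃ must lie in [1,3]; have l₃=4  ✗
L = 1 + 2 + 4 = 7 (odd)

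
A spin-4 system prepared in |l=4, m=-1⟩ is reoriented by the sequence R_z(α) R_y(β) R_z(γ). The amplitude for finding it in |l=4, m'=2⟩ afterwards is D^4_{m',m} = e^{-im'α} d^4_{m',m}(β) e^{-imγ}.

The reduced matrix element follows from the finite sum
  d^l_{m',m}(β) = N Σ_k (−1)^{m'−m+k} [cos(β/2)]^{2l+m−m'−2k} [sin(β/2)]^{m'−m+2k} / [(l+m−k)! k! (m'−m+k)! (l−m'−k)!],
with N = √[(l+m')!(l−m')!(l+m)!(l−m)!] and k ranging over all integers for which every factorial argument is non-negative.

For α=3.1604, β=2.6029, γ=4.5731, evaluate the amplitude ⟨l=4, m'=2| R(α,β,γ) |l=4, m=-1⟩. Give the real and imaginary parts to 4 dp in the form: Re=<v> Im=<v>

D^4_{2,-1}(3.1604,2.6029,4.5731) = e^{-i·2·3.1604}·d^4_{2,-1}(2.6029)·e^{-i·-1·4.5731}. Compute d first:
Half-angle: c=0.266101, s=0.963945. N=√(720·2·6·120)=1018.233765
Admissible k: 0..2 (factorial args all ≥0)
  k=0: (−1)^3·1018.2338/(72)·0.2661^5·0.9639^3 = -0.016901
  k=1: (−1)^4·1018.2338/(48)·0.2661^3·0.9639^5 = +0.332666
  k=2: (−1)^5·1018.2338/(240)·0.2661^1·0.9639^7 = -0.873071
d^4_{2,-1}(2.6029) = -0.016901 +0.332666 -0.873071 = -0.557305
Attach z-rotation phases: D = e^{-i(2)(3.1604)}·(-0.557305)·e^{-i(-1)(4.5731)} = +0.098076+0.548607i

Re=0.0981 Im=0.5486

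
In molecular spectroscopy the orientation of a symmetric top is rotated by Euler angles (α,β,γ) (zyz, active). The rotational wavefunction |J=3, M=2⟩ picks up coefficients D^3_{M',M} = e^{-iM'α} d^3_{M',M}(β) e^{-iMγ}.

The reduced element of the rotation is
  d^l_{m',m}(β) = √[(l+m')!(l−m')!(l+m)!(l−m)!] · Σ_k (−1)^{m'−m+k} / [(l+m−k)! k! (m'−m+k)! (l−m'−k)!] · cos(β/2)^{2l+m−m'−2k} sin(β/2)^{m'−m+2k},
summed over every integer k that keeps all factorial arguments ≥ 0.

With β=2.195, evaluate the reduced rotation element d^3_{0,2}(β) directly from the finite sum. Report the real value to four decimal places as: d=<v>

d^3_{0,2}(β=2.1950) via the finite sum:
Half-angle: c=0.455823, s=0.890071. N=√(6·6·120·1)=65.726707
The bounds max(0,m−m')=2 and min(l+m,l−m')=3 give 2 terms
  k=2: (−1)^0·65.7267/(12)·0.4558^4·0.8901^2 = +0.187324
  k=3: (−1)^1·65.7267/(12)·0.4558^2·0.8901^4 = -0.714250
d^3_{0,2}(2.1950) = +0.187324 -0.714250 = -0.526926

d=-0.5269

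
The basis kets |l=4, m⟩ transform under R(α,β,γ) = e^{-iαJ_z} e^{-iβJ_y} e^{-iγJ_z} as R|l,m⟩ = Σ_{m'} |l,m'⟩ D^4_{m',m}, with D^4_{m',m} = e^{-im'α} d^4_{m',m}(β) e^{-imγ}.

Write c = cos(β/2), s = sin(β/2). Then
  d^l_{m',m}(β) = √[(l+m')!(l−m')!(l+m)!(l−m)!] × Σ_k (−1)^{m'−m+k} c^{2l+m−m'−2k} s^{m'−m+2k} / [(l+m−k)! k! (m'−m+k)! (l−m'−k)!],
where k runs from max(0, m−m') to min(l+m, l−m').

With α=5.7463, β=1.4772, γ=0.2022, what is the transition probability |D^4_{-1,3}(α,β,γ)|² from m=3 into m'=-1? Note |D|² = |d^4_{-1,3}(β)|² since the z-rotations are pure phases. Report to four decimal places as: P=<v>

P=0.1667

Split into d^4_{-1,3}(β=1.4772) × two z-phases.
c=cos(1.477200/2)=0.739412, s=sin(1.477200/2)=0.673253; N=√[6·120·5040·1]=1904.940944
Admissible k: 4..5 (factorial args all ≥0)
  k=4: (−1)^0·1904.9409/(144)·0.7394^4·0.6733^4 = +0.812417
  k=5: (−1)^1·1904.9409/(240)·0.7394^2·0.6733^6 = -0.404124
d^4_{-1,3}(1.4772) = +0.812417 -0.404124 = +0.408293
|D^4_{-1,3}|² = |d^4_{-1,3}(β)|² = (+0.408293)² = 0.166703 (the z-rotation phases have unit modulus)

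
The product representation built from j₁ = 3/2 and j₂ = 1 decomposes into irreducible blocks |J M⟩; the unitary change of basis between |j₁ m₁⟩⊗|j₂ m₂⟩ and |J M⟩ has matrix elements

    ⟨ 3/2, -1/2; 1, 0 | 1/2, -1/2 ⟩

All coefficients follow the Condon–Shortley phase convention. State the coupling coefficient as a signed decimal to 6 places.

triangle: 2!×1!×0!/4! = 2/24
(j±m)!: 1!×2!×1!×1!×0!×1! = 2
prefactor² = (2J+1)×Δ×N² = 1/3
  k=1: −1/(1!×1!×1!×0!×0!×0!) = -1
Σ = -1  ⇒  CG² = 1/3×(-1)² = 1/3
CG = −√(1/3) = -0.577350

−√(1/3) = -0.577350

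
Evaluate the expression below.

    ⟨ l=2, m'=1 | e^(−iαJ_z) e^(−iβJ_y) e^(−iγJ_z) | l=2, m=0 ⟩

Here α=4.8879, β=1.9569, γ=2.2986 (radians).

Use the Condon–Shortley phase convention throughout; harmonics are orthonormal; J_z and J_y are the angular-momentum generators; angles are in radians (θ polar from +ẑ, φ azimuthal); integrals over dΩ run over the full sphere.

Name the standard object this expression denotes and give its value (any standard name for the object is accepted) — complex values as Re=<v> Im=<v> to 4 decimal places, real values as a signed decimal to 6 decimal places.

This is a Wigner D-matrix element — the rotation-matrix element ⟨l m'| R(α,β,γ) |l m⟩ in the angular-momentum basis.
Split into d^2_{1,0}(β=1.9569) × two z-phases.
With c≡cos(β/2)=0.558309 and s≡sin(β/2)=0.829633, N=[6·1·2·2]^{1/2}=4.898979
The bounds max(0,m−m')=0 and min(l+m,l−m')=1 give 2 terms
  k=0: (−1)^1·4.8990/(2)·0.5583^3·0.8296^1 = -0.353660
  k=1: (−1)^2·4.8990/(2)·0.5583^1·0.8296^3 = +0.780923
d^2_{1,0}(1.9569) = -0.353660 +0.780923 = +0.427263
Attach z-rotation phases: D = e^{-i(1)(4.8879)}·(+0.427263)·e^{-i(0)(2.2986)} = +0.074605+0.420700i

Wigner D-matrix element, Re=0.0746 Im=0.4207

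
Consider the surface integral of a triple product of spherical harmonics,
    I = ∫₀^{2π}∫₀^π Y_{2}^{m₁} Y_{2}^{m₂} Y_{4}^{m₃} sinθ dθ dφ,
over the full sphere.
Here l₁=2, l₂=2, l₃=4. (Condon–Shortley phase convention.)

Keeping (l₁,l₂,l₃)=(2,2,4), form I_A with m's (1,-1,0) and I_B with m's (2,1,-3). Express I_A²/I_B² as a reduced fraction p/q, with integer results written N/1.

16/35

Same 2,2,4: normalisation and zero-m 3j drop out of the ratio.
A: Δ: 0! 4! 4! / 9! → 1/630; sum: t=0:+1/36 = 1/36; 3j²(2 2 4; 1 -1 0) = Δ·Π!·Σ² = 8/315  (sign +1)
B: Δ: 0! 4! 4! / 9! → 1/630; sum: t=0:+1/144 = 1/144; 3j²(2 2 4; 2 1 -3) = Δ·Π!·Σ² = 1/18  (sign -1)
I_A²/I_B² = (8/315)/(1/18) = 16/35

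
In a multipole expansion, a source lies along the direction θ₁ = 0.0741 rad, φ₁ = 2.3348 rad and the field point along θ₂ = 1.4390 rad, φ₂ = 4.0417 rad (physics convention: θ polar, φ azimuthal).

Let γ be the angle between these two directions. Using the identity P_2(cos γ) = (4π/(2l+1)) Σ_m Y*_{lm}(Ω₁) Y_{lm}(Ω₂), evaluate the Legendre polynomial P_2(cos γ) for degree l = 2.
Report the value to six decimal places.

Expand P_2 via completeness: Σ_{m} conj(Y_{2,m}) at Ω₁ times Y_{2,m} at Ω₂ —
  m=-2: (-0.000091, -0.002115) × (-0.086326, -0.369657) = (-0.000774, 0.000216)  (running Σ = (-0.000774, 0.000216))
  m=-1: (-0.039459, 0.041184) × (-0.062553, 0.078844) = (-0.000779, -0.005687)  (running Σ = (-0.001553, -0.005471))
  m=0: (0.625597, -0.000000) × (-0.299051, 0.000000) = (-0.187086, 0.000000)  (running Σ = (-0.188639, -0.005471))
  m=1: (0.039459, 0.041184) × (0.062553, 0.078844) = (-0.000779, 0.005687)  (running Σ = (-0.189417, 0.000216))
  m=2: (-0.000091, 0.002115) × (-0.086326, 0.369657) = (-0.000774, -0.000216)  (running Σ = (-0.190192, -0.000000))
Accumulated sum (-0.190192, -0.000000); after 4π/(2l+1) scaling, (-0.478003, -0.000000) ⇒ P_2 = -0.478003

-0.478003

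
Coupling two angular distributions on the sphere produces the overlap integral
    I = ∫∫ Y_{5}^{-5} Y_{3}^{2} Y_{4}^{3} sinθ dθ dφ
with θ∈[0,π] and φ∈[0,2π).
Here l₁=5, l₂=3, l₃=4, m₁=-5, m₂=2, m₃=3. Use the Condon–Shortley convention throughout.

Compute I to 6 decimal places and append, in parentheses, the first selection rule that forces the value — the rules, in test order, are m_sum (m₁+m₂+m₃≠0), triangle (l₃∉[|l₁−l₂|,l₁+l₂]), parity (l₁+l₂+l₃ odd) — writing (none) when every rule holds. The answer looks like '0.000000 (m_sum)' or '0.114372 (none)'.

-0.212007 (none)

m-sum 0 ✓  L=12 even ✓  2≤4≤8 ✓
Π(2lᵢ+1) = 11×7×9 = 693
triangle coeff Δ(5,3,4) = 1/180180
Σ_t [1,3]: t=1:−1/576 t=2:+1/144 t=3:−1/576 = 1/288
(3j)²=20/1001 [(5 3 4; 0 0 0)], sign=+1
Σ_t [4,4]: t=4:+1/17280 = 1/17280
(3j)²=35/858 [(5 3 4; -5 2 3)], sign=-1
⇒ 4πI² = 1050/1859
I = (-1)√(1050/1859/(4π)) = -0.21200691
No selection rule forces the value: the integral is nonzero (none).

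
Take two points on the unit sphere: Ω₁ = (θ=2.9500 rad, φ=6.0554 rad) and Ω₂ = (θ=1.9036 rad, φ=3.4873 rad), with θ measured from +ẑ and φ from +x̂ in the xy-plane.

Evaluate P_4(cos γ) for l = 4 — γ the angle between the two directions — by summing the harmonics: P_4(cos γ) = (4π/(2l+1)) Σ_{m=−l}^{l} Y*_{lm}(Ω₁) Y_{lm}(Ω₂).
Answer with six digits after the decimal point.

Summing Y*_{l m}(θ₁,φ₁)·Y_{l m}(θ₂,φ₂) over m ∈ [−4, 4]; prefactor 4π/(2·4+1) = 1.396263:
  m=-4: Y*=0.00036 - 0.00046j  Y=0.06598 - 0.34689j  product -0.00014 - 0.00015j
  m=-3: Y*=-0.00658 + 0.00536j  Y=0.17562 - 0.29722j  product 0.00044 + 0.00290j
  m=-2: Y*=0.06259 - 0.03067j  Y=-0.05822 + 0.04819j  product -0.00217 + 0.00480j
  m=-1: Y*=-0.32275 + 0.07482j  Y=-0.30962 + 0.11152j  product 0.09159 - 0.05916j
  m=+0: Y*=0.69772 + 0.00000j  Y=0.02082 + 0.00000j  product 0.01453 + 0.00000j
  m=+1: Y*=0.32275 + 0.07482j  Y=0.30962 + 0.11152j  product 0.09159 + 0.05916j
  m=+2: Y*=0.06259 + 0.03067j  Y=-0.05822 - 0.04819j  product -0.00217 - 0.00480j
  m=+3: Y*=0.00658 + 0.00536j  Y=-0.17562 - 0.29722j  product 0.00044 - 0.00290j
  m=+4: Y*=0.00036 + 0.00046j  Y=0.06598 + 0.34689j  product -0.00014 + 0.00015j
Σ over m = 0.19397 - 0.00000j; ×(4π/9) → 0.27083 - 0.00000j. Real part: 0.270830

0.270830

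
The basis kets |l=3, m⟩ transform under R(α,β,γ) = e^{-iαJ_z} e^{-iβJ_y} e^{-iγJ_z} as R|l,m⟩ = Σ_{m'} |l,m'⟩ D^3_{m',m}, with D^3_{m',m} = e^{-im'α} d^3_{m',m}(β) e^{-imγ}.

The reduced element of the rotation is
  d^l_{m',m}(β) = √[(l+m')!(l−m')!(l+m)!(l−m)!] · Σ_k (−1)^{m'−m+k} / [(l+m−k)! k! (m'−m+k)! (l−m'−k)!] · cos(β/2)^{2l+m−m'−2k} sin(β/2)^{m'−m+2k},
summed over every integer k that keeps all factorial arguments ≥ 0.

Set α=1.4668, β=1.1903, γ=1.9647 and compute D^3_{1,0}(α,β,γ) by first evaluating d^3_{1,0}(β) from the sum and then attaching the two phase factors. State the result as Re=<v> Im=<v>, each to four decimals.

Re=0.0130 Im=-0.1241

D^3_{1,0}(1.4668,1.1903,1.9647) = e^{-i·1·1.4668}·d^3_{1,0}(1.1903)·e^{-i·0·1.9647}. Compute d first:
c=cos(1.190300/2)=0.828064, s=sin(1.190300/2)=0.560633; N=√[24·2·6·6]=41.569219
The bounds max(0,m−m')=0 and min(l+m,l−m')=2 give 3 terms
  k=0: (−1)^1·41.5692/(12)·0.8281^5·0.5606^1 = -0.756118
  k=1: (−1)^2·41.5692/(4)·0.8281^3·0.5606^3 = +1.039777
  k=2: (−1)^3·41.5692/(12)·0.8281^1·0.5606^5 = -0.158872
d^3_{1,0}(1.1903) = -0.756118 +1.039777 -0.158872 = +0.124786
Attach z-rotation phases: D = e^{-i(1)(1.4668)}·(+0.124786)·e^{-i(0)(1.9647)} = +0.012954-0.124112i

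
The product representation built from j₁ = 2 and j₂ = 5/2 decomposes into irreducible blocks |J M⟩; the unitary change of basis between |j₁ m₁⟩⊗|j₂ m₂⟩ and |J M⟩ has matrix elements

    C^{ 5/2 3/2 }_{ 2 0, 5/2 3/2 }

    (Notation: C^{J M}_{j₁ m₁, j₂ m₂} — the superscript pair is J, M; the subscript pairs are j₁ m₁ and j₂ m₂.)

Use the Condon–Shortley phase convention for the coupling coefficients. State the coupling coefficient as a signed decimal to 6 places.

triangle: 2!*2!*3!/8! = 24/40320
(j±m)!: 2!*2!*4!*1!*4!*1! = 2304
prefactor² = (2J+1)*Δ*N² = 288/35
  k=1: −1/(1!*1!*1!*3!*1!*0!) = -1/6
  k=2: +1/(2!*0!*0!*2!*2!*1!) = 1/8
Σ = -1/24  ⇒  CG² = 288/35*(-1/24)² = 1/70
CG = −√(1/70) = -0.119523

−√(1/70) = -0.119523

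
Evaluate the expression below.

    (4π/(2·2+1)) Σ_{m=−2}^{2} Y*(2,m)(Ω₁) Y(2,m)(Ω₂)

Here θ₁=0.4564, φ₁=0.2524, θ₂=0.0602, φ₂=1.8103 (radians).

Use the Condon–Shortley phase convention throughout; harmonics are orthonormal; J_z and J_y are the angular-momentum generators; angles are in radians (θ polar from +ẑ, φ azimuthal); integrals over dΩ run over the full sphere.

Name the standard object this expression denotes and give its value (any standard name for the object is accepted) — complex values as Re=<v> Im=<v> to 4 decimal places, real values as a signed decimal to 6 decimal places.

Legendre polynomial (addition theorem), +0.705194

This sum is the spherical-harmonic addition theorem: it equals the Legendre polynomial P_l(cos γ) of the angle γ between the two directions.
Expand P_2 via completeness: Σ_{m} conj(Y_{2,m}) at Ω₁ times Y_{2,m} at Ω₂ —
  term(m=-2) = (-0.000105, -0.000003)   from Y*(Ω₁)=(0.065669, 0.036286), Y(Ω₂)=(-0.001241, 0.000644)
  term(m=-1) = (0.000183, -0.014178)   from Y*(Ω₁)=(0.295944, 0.076324), Y(Ω₂)=(-0.011006, -0.045071)
  term(m=+0) = (0.280432, 0.000000)   from Y*(Ω₁)=(0.447004, -0.000000), Y(Ω₂)=(0.627358, 0.000000)
  term(m=+1) = (0.000183, 0.014178)   from Y*(Ω₁)=(-0.295944, 0.076324), Y(Ω₂)=(0.011006, -0.045071)
  term(m=+2) = (-0.000105, 0.000003)   from Y*(Ω₁)=(0.065669, -0.036286), Y(Ω₂)=(-0.001241, -0.000644)
Σ over m = (0.280588, 0.000000); ×(4π/5) → (0.705194, 0.000000). Real part: 0.705194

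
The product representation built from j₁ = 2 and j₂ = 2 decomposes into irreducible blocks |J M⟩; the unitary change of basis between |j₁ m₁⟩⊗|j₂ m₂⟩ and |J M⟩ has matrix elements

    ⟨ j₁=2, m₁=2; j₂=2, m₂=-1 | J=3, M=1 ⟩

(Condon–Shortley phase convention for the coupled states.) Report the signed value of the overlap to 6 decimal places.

j₁+j₂−J=1  J+j₁−j₂=3  J−j₁+j₂=3  j₁+j₂+J+1=8
(j₁±m₁, j₂±m₂, J±M) = (4,0,1,3,4,2)
P² = 216/5
sum k=0..0:
  [0] +1/12 = 1/12
S = 1/12
C² = P²·S² = 3/10 ; C = +0.547723

+0.547723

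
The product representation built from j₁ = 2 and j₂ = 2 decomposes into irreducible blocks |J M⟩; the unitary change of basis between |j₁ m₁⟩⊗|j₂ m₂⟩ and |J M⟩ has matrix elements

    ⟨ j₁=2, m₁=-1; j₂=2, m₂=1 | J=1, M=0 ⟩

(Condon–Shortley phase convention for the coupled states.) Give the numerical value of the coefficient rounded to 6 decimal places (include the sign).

+√(1/10) = +0.316228

√[3·3!1!1!/6! · 1!3!3!1!1!1!] = √(9/10)
  +(−1)^2/∏(2,1,1,1,0,0)! = 1/2  (running 1/2)
  +(−1)^3/∏(3,0,0,0,1,1)! = -1/6  (running 1/3)
⟨..|..⟩ = √(9/10)·(1/3) = +0.316228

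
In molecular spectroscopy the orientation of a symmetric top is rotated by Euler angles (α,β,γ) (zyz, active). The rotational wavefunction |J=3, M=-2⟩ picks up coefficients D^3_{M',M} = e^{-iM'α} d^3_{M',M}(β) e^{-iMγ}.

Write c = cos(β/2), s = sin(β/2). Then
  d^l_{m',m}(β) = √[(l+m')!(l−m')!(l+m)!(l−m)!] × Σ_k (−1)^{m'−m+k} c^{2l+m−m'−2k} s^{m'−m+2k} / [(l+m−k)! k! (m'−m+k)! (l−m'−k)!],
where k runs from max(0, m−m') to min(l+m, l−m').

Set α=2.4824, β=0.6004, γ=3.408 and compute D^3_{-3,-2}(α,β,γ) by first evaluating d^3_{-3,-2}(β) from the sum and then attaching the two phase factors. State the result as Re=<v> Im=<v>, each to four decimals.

Split into d^3_{-3,-2}(β=0.6004) × two z-phases.
With c≡cos(β/2)=0.955277 and s≡sin(β/2)=0.295711, N=[1·720·1·120]^{1/2}=293.938769
k∈{1} keeps every argument non-negative
  k=1: (−1)^0·293.9388/(120)·0.9553^5·0.2957^1 = +0.576223
d^3_{-3,-2}(0.6004) = +0.576223
Attach z-rotation phases: D = e^{-i(-3)(2.4824)}·(+0.576223)·e^{-i(-2)(3.4080)} = -0.072431+0.571653i

Re=-0.0724 Im=0.5717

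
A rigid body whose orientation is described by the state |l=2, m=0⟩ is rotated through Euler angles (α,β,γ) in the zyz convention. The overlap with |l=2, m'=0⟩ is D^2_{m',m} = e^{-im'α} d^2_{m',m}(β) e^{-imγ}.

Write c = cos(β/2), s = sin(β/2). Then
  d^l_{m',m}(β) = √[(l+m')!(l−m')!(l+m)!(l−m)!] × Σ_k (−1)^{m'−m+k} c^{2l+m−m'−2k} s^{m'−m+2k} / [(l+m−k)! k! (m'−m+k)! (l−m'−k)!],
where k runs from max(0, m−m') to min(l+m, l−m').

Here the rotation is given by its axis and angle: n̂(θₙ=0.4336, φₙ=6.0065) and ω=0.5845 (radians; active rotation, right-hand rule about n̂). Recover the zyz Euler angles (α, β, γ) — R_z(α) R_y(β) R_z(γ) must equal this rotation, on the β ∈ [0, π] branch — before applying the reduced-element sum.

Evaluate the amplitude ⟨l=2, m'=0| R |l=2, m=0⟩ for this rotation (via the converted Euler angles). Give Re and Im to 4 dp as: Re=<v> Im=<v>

Axis–angle → zyz. n̂ = (sinθₙcosφₙ, sinθₙsinφₙ, cosθₙ) = (+0.404161, -0.114769, +0.907459), ω = 0.5845.
R = I cosω + sinω [n̂]ₓ + (1−cosω) n̂n̂ᵀ gives
  R = [+0.861105, -0.508421, -0.002441; +0.493020, +0.836175, -0.240299; +0.124214, +0.205719, +0.970696]
β = atan2(√(R₁₃²+R₂₃²), R₃₃) = 0.242686; α = atan2(R₂₃, R₁₃) mod 2π = 4.702230; γ = atan2(R₃₂, −R₃₁) mod 2π = 2.114008
First d^2_{0,0}(β=0.2427), then the phase factors e^{-i(0)α} and e^{-i(0)γ}:
Half-angle: c=0.992647, s=0.121046. N=√(2·2·2·2)=4.000000
k∈{0,1,2} keeps every argument non-negative
  k=0: (−1)^0·4.0000/(4)·0.9926^4·0.1210^0 = +0.970911
  k=1: (−1)^1·4.0000/(1)·0.9926^2·0.1210^2 = -0.057749
  k=2: (−1)^2·4.0000/(4)·0.9926^0·0.1210^4 = +0.000215
d^2_{0,0}(0.2427) = +0.970911 -0.057749 +0.000215 = +0.913376
Phases: e^{-i·(0)·4.7022}=+1.000000+0.000000i, e^{-i·(0)·2.1140}=+1.000000+0.000000i ⇒ D=+0.913376+0.000000i

Re=0.9134 Im=0.0000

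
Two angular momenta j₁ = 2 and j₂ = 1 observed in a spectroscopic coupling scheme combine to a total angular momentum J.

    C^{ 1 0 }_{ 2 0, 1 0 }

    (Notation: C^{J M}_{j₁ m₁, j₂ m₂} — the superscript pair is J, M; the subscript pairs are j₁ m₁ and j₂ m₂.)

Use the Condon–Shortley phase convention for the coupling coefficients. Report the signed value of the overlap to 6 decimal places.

−√(2/5) ≈ -0.632456

j₁+j₂−J=2  J+j₁−j₂=2  J−j₁+j₂=0  j₁+j₂+J+1=5
(j₁±m₁, j₂±m₂, J±M) = (2,2,1,1,1,1)
P² = 2/5
sum k=1..1:
  [1] −1/1 = -1
S = -1
C² = P²·S² = 2/5 ; C = -0.632456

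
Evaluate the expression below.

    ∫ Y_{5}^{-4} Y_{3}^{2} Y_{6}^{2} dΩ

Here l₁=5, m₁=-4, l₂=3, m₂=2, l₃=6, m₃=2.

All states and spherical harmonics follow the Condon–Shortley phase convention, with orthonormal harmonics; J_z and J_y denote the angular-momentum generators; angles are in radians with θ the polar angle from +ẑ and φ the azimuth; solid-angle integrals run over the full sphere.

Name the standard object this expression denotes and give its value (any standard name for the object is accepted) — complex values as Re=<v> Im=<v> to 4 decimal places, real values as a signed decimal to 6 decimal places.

Gaunt coefficient, -0.139560

This is a Gaunt coefficient — the integral of a triple product of spherical harmonics over the sphere.
Checks pass: Σm=0; 14 even; l₃=6∈[2,8].
(2·5+1)(2·3+1)(2·6+1) = 1001
Δ: 2! 8! 4! / 15! → 1/675675
sum: t=0:+1/8640 t=1:−1/2304 t=2:+1/8640 = -7/34560
3j²(5 3 6; 0 0 0) = Δ·Π!·Σ² = 7/429  (sign -1)
sum: t=1:−1/967680 t=2:+1/60480 = 1/64512
3j²(5 3 6; -4 2 2) = Δ·Π!·Σ² = 15/1001  (sign +1)
combine: 4πI² = 1001·7/429·15/1001 = 35/143
take √, sign -1: I = -0.13956004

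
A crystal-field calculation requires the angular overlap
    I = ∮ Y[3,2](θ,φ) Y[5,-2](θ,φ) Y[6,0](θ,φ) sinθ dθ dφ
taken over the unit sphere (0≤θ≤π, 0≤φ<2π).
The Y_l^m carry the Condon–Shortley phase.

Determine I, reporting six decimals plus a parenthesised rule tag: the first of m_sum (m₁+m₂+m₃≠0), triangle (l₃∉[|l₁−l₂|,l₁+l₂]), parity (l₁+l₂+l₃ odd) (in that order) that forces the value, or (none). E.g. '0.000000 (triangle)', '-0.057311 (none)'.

-0.165130 (none)

Rules hold: Σm=0, L=14 even, 2≤6≤8.
N = 7·11·13 = 1001
Δ = 2!·4!·8!/15! = 1/675675
Racah Σ t=0..2: t=0:+1/8640 t=1:−1/2304 t=2:+1/8640 = -7/34560
⇒ 3j(3 5 6; 0 0 0)² = 7/429, sgn -1
Racah Σ t=0..1: t=0:+1/8640 t=1:−1/34560 = 1/11520
⇒ 3j(3 5 6; 2 -2 0)² = 3/143, sgn +1
4πI² = N·(3j₀)²·(3jₘ)² = 49/143
I = -1·√(0.342657/4π) = -0.16512966
No selection rule forces the value: the integral is nonzero (none).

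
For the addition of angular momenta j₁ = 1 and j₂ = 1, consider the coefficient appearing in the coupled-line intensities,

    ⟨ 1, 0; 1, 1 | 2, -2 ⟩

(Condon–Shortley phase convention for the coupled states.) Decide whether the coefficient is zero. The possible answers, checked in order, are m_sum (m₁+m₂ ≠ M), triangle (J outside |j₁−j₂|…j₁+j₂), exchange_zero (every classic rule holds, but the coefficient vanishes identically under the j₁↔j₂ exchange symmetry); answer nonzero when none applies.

m-sum: m₁+m₂ = 0+1 = 1, M = -2  ✗ ⇒ coefficient is 0

m_sum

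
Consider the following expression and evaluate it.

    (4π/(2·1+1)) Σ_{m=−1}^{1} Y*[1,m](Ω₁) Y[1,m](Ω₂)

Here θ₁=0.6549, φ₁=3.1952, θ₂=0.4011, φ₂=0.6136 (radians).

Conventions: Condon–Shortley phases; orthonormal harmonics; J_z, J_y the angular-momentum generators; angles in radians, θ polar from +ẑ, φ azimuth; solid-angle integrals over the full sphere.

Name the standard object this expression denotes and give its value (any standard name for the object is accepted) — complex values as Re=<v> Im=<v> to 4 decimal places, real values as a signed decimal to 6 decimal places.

This sum is the spherical-harmonic addition theorem: it equals the Legendre polynomial P_l(cos γ) of the angle γ between the two directions.
Expand P_1 via completeness: Σ_{m} conj(Y_{1,m}) at Ω₁ times Y_{1,m} at Ω₂ —
  term(m=-1) = -0.024050+0.015078i   from Y*(Ω₁)=-0.210131-0.011275i, Y(Ω₂)=+0.110285-0.077673i
  term(m=+0) = +0.174313+0.000000i   from Y*(Ω₁)=+0.387515-0.000000i, Y(Ω₂)=+0.449823+0.000000i
  term(m=+1) = -0.024050-0.015078i   from Y*(Ω₁)=+0.210131-0.011275i, Y(Ω₂)=-0.110285-0.077673i
Total Σ_m = +0.126213+0.000000i. Multiply by 4.188790: +0.528680+0.000000i. P_1(cos γ) = 0.528680

Legendre polynomial (addition theorem), +0.528680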